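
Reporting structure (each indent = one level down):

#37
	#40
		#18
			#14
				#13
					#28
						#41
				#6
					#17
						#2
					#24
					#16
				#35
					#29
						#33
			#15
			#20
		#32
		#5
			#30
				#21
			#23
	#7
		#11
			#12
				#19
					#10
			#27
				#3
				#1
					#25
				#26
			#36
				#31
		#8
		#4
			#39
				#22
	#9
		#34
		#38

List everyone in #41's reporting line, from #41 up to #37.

#41 reports to #28. #28 reports to #13. #13 reports to #14. #14 reports to #18. #18 reports to #40. #40 reports to #37. #37 is at the top.

#41 -> #28 -> #13 -> #14 -> #18 -> #40 -> #37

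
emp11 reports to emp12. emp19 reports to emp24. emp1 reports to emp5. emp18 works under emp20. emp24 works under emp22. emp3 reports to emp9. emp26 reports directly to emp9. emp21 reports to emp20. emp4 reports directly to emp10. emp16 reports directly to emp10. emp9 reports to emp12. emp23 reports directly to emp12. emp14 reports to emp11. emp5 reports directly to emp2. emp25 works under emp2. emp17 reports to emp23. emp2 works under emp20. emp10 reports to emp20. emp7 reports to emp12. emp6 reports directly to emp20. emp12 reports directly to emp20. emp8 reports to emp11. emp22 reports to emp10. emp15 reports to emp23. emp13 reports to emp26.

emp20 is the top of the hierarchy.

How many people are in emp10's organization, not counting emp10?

5

emp10 directly manages emp22, emp4, emp16. Under emp22: emp24, emp19 (2). emp4 has no reports. emp16 has no reports. So emp10's organization is 3 direct reports plus everyone under them: 3 + 1 + 1 = 5.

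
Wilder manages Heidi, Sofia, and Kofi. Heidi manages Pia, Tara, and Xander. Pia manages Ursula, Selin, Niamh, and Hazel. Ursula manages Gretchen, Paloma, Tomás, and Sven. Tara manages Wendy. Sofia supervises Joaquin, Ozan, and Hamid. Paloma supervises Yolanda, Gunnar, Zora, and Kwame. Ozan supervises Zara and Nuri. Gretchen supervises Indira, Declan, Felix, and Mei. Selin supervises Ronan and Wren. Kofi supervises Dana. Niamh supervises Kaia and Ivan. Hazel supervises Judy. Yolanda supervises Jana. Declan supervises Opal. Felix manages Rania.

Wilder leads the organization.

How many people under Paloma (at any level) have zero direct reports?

4

The people in Paloma's organization with no one reporting to them are Kwame, Zora, Gunnar, Jana. That is 4.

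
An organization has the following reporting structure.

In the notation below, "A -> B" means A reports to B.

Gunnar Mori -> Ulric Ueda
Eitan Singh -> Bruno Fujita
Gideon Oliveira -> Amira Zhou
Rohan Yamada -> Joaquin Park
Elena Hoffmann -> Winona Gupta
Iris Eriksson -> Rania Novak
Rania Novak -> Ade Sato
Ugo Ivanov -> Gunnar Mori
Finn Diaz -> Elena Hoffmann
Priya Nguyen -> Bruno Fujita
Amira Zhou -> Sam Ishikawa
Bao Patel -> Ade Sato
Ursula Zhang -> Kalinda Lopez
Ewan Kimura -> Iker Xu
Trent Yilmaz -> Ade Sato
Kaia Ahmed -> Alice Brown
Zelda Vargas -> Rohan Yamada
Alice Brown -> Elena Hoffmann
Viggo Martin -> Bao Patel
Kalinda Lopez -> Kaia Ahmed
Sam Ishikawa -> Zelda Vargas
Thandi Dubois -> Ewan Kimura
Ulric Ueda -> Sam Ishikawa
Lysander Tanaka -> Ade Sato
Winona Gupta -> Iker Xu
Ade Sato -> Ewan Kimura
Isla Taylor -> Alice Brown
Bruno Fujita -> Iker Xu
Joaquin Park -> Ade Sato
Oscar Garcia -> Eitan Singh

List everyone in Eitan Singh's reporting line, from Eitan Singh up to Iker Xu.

Eitan Singh -> Bruno Fujita -> Iker Xu

Eitan Singh reports to Bruno Fujita. Bruno Fujita reports to Iker Xu. Iker Xu is at the top.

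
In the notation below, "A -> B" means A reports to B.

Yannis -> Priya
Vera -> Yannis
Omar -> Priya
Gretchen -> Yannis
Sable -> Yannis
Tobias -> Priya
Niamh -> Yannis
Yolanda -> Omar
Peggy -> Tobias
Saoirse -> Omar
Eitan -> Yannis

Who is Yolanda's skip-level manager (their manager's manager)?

Yolanda reports to Omar, and Omar reports to Priya. So Yolanda's skip-level manager is Priya.

Priya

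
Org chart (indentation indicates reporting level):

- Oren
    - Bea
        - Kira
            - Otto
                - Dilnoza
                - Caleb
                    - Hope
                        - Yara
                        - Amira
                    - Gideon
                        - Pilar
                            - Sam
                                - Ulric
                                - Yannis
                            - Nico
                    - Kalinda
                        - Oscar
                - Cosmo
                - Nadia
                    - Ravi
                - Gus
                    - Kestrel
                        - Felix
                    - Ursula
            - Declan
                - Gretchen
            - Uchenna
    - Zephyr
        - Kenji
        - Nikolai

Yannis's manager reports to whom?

Pilar

Yannis reports to Sam, and Sam reports to Pilar. So Yannis's skip-level manager is Pilar.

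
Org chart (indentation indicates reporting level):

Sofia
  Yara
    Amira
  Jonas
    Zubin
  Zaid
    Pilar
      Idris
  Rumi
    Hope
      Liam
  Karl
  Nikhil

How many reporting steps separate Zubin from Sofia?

Chain from Zubin up to Sofia: Zubin → Jonas → Sofia. That is 2 steps up, so Zubin is 2 levels below Sofia.

2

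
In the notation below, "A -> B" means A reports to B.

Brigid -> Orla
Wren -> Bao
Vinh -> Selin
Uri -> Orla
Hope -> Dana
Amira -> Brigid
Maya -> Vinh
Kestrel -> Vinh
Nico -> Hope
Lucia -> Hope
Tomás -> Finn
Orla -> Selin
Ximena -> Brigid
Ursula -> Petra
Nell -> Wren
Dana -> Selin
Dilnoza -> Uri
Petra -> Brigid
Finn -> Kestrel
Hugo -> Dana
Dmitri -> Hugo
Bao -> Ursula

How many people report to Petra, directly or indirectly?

4

Petra directly manages Ursula. Under Ursula: Bao, Wren, Nell (3). That's 4 in total.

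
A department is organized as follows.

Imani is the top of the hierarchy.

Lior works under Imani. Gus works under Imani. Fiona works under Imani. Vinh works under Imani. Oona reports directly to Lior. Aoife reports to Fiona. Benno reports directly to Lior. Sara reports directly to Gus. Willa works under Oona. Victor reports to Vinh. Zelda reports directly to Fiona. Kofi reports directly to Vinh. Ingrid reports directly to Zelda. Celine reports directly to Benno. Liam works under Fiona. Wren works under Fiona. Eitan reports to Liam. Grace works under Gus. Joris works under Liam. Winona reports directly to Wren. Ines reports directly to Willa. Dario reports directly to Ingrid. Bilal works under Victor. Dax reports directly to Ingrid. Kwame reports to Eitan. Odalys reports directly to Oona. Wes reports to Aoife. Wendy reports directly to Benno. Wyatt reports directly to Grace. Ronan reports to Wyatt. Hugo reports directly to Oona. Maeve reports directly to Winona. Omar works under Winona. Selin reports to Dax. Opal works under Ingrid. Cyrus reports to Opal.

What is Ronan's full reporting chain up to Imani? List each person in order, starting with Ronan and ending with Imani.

Ronan -> Wyatt -> Grace -> Gus -> Imani

Ronan reports to Wyatt. Wyatt reports to Grace. Grace reports to Gus. Gus reports to Imani. Imani is at the top.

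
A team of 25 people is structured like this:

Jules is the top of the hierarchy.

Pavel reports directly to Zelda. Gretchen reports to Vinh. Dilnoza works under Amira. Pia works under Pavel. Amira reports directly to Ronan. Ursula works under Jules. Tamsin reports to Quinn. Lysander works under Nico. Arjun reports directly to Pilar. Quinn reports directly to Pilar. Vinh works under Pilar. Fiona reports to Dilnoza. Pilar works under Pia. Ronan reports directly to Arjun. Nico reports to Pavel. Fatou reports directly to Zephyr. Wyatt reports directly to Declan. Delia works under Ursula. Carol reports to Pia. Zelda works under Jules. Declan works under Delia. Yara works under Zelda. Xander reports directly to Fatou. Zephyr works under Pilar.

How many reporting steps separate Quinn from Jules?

5

Chain from Quinn up to Jules: Quinn → Pilar → Pia → Pavel → Zelda → Jules. That is 5 steps up, so Quinn is 5 levels below Jules.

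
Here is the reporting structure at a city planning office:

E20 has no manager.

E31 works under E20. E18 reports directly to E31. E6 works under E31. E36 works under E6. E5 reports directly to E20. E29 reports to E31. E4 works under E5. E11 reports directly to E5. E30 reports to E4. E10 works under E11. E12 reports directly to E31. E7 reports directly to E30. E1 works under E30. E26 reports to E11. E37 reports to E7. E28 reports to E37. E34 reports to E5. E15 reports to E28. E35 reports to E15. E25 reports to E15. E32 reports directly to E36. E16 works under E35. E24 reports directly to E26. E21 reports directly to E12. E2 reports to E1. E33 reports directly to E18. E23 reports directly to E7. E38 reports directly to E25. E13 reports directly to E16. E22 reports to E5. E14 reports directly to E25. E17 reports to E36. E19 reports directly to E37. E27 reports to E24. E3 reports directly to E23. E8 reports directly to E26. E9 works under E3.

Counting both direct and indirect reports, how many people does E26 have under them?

3

E26 directly manages E24, E8. Under E24: E27 (1). E8 has no reports. So E26's organization is 2 direct reports plus everyone under them: 2 + 1 = 3.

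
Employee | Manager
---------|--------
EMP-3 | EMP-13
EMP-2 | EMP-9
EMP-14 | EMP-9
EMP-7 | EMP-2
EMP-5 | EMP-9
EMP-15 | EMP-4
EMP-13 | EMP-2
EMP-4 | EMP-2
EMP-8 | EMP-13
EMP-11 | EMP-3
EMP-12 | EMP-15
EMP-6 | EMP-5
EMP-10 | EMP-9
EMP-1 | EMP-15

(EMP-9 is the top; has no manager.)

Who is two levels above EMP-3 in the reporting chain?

EMP-2

EMP-3 reports to EMP-13, and EMP-13 reports to EMP-2. So EMP-3's skip-level manager is EMP-2.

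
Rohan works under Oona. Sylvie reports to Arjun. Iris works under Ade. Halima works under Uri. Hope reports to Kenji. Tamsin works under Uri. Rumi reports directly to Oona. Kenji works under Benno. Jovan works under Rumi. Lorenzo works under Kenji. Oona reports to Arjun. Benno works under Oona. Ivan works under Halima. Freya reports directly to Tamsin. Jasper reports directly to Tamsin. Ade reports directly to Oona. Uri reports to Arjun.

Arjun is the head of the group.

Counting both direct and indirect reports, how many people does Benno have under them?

3

Benno directly manages Kenji. Under Kenji: Hope, Lorenzo (2). That's 3 in total.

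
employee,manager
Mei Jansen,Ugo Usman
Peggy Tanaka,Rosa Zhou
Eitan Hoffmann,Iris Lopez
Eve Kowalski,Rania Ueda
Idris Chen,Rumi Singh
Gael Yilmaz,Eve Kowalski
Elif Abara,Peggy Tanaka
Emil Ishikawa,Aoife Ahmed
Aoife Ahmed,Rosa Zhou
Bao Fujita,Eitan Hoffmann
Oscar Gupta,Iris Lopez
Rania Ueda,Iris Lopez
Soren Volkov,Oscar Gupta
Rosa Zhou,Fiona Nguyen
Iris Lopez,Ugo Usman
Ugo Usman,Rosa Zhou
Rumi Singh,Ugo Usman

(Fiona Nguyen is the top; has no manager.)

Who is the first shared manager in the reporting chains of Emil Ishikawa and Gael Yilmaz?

Emil Ishikawa's chain of managers is Aoife Ahmed, Rosa Zhou, Fiona Nguyen. Gael Yilmaz's chain of managers is Eve Kowalski, Rania Ueda, Iris Lopez, Ugo Usman, Rosa Zhou, Fiona Nguyen. The first manager that appears in both chains is Rosa Zhou.

Rosa Zhou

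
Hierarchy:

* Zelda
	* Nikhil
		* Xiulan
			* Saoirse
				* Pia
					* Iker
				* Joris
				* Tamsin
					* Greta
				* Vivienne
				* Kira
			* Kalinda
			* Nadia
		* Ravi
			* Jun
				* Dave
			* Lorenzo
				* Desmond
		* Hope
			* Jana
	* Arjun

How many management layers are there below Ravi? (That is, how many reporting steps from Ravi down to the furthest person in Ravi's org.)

The longest chain under Ravi runs Ravi → Lorenzo → Desmond, which is 2 levels below Ravi.

2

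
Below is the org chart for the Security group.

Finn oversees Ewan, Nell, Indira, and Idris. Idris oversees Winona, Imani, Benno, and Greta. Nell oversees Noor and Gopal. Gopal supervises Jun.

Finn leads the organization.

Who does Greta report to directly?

Idris

Greta reports directly to Idris.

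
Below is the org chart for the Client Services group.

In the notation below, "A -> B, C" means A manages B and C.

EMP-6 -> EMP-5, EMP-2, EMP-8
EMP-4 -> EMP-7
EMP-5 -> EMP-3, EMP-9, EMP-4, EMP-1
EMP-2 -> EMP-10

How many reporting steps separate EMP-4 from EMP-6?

Chain from EMP-4 up to EMP-6: EMP-4 → EMP-5 → EMP-6. That is 2 steps up, so EMP-4 is 2 levels below EMP-6.

2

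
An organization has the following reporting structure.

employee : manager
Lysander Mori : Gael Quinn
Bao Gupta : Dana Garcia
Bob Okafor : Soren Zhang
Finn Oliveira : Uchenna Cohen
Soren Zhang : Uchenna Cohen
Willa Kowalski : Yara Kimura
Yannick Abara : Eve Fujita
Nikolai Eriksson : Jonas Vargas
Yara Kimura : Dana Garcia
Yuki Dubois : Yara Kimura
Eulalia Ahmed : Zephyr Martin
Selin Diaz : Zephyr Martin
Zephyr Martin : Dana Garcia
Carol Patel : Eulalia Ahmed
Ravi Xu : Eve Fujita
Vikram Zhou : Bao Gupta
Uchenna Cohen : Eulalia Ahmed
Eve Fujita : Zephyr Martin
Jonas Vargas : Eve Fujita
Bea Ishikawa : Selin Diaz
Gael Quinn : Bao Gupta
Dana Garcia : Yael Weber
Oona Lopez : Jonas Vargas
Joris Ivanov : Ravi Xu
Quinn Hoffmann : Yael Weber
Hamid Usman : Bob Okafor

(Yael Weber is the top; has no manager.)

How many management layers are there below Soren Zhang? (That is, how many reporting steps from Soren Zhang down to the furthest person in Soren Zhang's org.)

The longest chain under Soren Zhang runs Soren Zhang → Bob Okafor → Hamid Usman, which is 2 levels below Soren Zhang.

2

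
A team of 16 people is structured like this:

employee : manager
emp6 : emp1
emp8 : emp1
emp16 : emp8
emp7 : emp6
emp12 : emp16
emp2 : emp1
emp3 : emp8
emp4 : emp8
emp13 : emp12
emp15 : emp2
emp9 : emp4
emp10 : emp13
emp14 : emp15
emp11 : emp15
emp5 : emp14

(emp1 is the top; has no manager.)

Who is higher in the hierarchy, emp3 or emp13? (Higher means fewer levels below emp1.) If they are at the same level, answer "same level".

emp3

emp3 is 2 levels below emp1; emp13 is 4. emp3 is higher.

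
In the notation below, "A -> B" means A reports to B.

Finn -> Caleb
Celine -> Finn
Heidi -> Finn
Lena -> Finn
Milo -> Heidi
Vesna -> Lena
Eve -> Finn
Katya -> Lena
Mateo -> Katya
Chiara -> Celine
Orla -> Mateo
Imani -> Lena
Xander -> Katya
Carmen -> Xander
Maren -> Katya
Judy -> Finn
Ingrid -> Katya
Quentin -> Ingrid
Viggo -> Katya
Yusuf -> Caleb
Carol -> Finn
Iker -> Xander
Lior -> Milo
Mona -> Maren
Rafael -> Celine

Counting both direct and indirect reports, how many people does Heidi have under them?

Heidi directly manages Milo. Under Milo: Lior (1). That's 2 in total.

2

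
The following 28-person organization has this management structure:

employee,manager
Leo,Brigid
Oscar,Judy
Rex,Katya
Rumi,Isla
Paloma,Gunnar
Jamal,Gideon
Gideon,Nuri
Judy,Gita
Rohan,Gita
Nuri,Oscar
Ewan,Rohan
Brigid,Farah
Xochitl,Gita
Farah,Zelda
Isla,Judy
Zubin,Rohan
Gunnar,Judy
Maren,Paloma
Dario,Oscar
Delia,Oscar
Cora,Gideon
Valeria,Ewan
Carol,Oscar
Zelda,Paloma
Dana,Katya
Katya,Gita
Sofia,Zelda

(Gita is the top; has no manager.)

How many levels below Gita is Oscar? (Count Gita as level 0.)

2

Chain from Oscar up to Gita: Oscar → Judy → Gita. That is 2 steps up, so Oscar is 2 levels below Gita.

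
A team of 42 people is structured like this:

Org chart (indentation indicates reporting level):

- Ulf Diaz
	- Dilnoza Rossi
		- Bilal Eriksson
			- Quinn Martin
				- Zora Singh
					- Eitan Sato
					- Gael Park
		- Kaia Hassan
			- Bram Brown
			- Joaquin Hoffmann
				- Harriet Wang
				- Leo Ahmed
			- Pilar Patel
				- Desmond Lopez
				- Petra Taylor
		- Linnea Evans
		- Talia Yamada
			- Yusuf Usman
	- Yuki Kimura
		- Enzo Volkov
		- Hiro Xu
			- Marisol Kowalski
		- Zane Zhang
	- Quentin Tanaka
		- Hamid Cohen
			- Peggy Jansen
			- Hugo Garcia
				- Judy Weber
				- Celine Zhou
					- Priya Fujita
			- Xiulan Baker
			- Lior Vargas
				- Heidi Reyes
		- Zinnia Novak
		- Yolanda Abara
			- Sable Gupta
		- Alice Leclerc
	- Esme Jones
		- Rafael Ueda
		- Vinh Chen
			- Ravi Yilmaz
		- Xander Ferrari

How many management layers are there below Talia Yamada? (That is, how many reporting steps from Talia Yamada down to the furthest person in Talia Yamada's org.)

1

The longest chain under Talia Yamada runs Talia Yamada → Yusuf Usman, which is 1 level below Talia Yamada.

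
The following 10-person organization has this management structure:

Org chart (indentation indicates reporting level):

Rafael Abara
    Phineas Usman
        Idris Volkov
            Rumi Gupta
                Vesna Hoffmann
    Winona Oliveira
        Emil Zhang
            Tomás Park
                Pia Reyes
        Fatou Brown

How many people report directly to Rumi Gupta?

Rumi Gupta directly manages Vesna Hoffmann. That is 1 direct report.

1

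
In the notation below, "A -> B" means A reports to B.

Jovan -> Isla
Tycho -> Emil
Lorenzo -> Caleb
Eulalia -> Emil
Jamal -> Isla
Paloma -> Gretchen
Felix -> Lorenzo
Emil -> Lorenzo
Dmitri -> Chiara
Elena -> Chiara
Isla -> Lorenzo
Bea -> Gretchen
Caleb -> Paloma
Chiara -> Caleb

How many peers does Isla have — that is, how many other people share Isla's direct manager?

2

Isla reports to Lorenzo. Lorenzo's other direct reports are Emil, Felix — 2 peers.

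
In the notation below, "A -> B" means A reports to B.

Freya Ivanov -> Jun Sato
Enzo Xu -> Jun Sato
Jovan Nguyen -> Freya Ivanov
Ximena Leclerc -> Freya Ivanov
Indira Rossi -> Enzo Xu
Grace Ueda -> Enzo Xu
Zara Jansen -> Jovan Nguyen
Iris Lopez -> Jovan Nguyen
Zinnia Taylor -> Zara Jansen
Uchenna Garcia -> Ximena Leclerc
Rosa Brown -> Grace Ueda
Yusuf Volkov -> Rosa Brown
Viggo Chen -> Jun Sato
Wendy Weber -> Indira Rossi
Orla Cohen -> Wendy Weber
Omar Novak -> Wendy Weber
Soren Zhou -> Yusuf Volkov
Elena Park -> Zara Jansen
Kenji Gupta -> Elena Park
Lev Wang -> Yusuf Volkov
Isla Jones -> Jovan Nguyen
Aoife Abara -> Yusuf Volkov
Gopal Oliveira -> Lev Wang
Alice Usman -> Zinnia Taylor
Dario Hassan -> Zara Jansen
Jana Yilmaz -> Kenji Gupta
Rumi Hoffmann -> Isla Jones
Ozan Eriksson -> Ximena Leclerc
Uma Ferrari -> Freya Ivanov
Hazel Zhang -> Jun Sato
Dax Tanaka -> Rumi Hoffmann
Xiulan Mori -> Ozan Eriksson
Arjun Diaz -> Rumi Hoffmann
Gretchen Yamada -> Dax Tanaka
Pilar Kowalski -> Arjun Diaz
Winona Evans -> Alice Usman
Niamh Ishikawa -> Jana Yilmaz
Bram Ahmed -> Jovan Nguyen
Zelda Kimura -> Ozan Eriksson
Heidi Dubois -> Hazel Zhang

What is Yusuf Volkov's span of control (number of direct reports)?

3

Yusuf Volkov directly manages Soren Zhou, Lev Wang, Aoife Abara. That is 3 direct reports.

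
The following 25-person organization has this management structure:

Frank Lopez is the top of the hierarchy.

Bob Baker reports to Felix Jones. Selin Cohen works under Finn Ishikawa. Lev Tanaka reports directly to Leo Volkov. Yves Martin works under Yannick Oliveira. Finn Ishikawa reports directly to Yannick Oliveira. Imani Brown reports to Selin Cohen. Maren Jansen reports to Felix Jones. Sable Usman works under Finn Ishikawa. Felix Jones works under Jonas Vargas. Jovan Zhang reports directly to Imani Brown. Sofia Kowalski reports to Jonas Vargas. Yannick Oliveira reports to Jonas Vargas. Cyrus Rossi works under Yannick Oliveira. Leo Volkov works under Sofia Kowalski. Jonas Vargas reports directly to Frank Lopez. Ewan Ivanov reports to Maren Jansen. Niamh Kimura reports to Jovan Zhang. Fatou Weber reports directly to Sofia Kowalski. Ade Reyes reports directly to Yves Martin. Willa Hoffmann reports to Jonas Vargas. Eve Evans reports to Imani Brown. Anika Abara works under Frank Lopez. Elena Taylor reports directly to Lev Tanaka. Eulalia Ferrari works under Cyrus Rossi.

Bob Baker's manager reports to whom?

Bob Baker reports to Felix Jones, and Felix Jones reports to Jonas Vargas. So Bob Baker's skip-level manager is Jonas Vargas.

Jonas Vargas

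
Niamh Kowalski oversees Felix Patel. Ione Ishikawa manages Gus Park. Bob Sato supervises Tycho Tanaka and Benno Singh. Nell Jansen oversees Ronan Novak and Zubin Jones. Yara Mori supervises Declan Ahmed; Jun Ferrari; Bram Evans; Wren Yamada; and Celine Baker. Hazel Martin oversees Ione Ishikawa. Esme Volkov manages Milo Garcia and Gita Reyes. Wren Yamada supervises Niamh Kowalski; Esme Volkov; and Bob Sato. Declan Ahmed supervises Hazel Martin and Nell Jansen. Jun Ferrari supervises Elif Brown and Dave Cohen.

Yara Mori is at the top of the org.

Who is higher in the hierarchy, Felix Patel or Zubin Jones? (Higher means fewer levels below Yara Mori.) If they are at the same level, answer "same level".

Both Felix Patel and Zubin Jones are 3 levels below Yara Mori.

same level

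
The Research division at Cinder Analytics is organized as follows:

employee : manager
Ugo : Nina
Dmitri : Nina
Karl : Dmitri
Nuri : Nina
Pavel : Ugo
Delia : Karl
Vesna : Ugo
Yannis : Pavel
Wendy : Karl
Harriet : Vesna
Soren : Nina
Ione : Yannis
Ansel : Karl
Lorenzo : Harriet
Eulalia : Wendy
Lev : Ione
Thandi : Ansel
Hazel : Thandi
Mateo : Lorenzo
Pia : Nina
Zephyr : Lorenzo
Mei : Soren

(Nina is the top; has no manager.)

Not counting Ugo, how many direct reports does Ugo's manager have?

4

Ugo reports to Nina. Nina's other direct reports are Dmitri, Nuri, Soren, Pia — 4 peers.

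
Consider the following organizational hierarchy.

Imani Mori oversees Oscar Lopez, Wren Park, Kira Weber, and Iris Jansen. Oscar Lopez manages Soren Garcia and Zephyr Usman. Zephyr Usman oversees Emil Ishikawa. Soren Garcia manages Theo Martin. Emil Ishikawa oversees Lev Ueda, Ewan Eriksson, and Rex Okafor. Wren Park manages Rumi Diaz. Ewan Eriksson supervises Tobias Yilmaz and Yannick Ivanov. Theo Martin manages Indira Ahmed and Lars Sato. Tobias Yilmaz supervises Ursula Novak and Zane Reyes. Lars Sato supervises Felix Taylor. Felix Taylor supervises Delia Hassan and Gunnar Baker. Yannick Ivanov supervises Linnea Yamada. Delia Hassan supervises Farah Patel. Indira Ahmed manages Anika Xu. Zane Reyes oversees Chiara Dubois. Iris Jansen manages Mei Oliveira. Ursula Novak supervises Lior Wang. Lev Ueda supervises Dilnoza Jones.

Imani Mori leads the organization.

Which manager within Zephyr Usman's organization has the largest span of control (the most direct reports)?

Direct-report counts within Zephyr Usman's organization: Zephyr Usman has 1; Emil Ishikawa has 3; Lev Ueda has 1; Ewan Eriksson has 2; Yannick Ivanov has 1; Tobias Yilmaz has 2; Ursula Novak has 1; Zane Reyes has 1. The largest is 3, held by Emil Ishikawa.

Emil Ishikawa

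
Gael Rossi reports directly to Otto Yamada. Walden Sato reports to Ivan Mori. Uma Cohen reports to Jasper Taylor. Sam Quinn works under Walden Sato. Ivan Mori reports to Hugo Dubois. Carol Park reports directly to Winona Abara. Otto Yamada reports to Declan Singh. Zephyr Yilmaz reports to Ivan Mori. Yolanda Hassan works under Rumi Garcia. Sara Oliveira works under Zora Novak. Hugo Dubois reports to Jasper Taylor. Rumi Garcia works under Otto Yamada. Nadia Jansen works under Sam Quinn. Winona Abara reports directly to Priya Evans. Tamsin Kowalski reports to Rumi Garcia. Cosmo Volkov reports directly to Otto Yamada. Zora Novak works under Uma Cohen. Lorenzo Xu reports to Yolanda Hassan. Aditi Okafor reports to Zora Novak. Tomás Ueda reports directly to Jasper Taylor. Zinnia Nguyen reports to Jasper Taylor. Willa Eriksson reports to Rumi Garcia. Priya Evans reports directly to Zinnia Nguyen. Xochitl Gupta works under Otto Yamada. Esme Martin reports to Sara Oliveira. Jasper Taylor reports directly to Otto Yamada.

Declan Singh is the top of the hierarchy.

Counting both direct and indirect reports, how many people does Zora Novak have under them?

3

Zora Novak directly manages Sara Oliveira, Aditi Okafor. Under Sara Oliveira: Esme Martin (1). Aditi Okafor has no reports. So Zora Novak's organization is 2 direct reports plus everyone under them: 2 + 1 = 3.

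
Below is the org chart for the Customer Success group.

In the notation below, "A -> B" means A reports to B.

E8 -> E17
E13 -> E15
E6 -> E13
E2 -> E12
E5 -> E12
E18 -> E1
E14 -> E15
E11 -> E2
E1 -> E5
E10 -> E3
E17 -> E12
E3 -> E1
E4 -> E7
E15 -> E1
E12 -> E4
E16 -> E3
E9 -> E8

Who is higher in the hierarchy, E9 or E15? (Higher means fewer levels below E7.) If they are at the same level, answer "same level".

same level

Both E9 and E15 are 5 levels below E7.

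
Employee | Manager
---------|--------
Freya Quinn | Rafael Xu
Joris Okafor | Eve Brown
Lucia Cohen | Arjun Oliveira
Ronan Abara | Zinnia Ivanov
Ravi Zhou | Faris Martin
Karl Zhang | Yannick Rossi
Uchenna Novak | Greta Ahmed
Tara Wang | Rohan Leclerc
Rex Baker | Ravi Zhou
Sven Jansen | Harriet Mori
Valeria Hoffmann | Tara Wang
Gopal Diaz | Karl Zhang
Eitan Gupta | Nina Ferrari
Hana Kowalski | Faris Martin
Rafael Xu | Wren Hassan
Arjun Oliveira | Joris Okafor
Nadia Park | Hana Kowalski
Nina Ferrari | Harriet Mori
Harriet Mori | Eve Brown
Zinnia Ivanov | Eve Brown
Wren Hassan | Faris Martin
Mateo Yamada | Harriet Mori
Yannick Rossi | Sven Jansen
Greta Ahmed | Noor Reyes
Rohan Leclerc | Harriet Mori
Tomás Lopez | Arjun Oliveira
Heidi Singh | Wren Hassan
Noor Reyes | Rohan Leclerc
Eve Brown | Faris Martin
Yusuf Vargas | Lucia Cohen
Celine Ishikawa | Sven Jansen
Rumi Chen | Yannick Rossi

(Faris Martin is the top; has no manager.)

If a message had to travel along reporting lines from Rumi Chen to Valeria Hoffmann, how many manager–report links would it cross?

6

Rumi Chen is 3 levels below Harriet Mori, and Valeria Hoffmann is 3 levels below Harriet Mori (their lowest common manager). The shortest path runs up from Rumi Chen to Harriet Mori and back down to Valeria Hoffmann: 3 + 3 = 6 links.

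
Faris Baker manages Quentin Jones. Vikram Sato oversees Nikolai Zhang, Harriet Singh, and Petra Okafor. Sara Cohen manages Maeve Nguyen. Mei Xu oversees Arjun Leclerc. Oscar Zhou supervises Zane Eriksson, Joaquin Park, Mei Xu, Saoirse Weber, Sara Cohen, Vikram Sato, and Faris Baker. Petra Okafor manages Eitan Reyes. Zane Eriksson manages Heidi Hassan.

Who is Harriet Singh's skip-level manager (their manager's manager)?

Oscar Zhou

Harriet Singh reports to Vikram Sato, and Vikram Sato reports to Oscar Zhou. So Harriet Singh's skip-level manager is Oscar Zhou.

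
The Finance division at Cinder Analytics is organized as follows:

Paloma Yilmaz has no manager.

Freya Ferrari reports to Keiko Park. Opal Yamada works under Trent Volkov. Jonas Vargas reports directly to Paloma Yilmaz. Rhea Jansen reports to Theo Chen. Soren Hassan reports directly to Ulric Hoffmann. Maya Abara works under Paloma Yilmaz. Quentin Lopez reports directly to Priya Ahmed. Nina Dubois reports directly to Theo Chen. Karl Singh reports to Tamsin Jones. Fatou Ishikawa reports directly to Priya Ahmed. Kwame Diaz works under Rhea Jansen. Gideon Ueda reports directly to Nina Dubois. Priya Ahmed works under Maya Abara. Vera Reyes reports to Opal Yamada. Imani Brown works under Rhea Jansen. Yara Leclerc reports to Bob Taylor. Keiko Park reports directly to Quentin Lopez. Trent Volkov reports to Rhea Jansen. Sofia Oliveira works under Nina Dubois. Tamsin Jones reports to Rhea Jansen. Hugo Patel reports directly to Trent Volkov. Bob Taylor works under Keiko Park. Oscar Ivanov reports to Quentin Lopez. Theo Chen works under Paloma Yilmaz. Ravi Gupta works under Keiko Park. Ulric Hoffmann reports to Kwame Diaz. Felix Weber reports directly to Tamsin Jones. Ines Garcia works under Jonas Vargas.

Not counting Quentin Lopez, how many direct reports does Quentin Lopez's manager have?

Quentin Lopez reports to Priya Ahmed. Priya Ahmed's other direct reports are Fatou Ishikawa — 1 peer.

1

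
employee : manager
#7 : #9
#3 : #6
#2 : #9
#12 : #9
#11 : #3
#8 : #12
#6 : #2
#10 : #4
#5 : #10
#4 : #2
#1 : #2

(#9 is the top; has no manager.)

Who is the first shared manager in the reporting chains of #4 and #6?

#4's chain of managers is #2, #9. #6's chain of managers is #2, #9. The first manager that appears in both chains is #2.

#2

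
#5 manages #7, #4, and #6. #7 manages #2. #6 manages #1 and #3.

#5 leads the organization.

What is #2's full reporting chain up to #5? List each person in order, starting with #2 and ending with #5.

#2 reports to #7. #7 reports to #5. #5 is at the top.

#2 -> #7 -> #5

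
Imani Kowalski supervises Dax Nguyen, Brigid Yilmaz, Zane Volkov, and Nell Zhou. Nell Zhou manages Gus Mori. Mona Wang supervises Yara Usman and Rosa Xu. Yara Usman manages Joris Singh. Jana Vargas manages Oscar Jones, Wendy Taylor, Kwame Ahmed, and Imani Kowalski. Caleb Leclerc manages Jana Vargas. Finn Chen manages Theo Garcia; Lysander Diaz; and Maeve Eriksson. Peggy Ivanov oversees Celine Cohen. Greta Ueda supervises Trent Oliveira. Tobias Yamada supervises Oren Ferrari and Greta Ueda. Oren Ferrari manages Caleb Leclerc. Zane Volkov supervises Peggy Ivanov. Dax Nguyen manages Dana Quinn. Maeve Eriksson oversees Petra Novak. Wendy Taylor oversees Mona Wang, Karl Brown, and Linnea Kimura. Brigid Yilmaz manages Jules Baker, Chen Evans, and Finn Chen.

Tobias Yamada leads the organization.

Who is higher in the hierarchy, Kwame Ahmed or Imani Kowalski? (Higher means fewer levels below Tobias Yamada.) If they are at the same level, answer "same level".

Both Kwame Ahmed and Imani Kowalski are 4 levels below Tobias Yamada.

same level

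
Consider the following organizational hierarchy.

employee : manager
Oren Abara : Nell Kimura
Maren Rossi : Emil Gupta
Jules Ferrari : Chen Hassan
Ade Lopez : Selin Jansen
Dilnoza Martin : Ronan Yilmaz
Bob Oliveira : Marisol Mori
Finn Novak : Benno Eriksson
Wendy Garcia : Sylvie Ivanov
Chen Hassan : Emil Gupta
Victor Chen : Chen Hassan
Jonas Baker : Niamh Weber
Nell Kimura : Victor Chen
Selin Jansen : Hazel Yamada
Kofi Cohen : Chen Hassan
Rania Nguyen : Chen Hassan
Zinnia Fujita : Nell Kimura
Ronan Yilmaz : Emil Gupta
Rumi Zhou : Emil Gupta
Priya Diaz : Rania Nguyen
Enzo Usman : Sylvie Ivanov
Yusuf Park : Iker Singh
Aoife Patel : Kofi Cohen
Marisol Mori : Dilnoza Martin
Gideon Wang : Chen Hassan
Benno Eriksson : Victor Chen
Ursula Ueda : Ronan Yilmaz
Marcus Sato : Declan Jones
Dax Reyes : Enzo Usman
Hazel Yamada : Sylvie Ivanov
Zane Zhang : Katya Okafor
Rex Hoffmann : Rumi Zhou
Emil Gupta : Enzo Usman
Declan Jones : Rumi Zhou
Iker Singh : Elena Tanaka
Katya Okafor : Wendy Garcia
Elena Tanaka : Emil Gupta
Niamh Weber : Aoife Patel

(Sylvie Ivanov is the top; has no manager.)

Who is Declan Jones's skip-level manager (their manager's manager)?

Emil Gupta

Declan Jones reports to Rumi Zhou, and Rumi Zhou reports to Emil Gupta. So Declan Jones's skip-level manager is Emil Gupta.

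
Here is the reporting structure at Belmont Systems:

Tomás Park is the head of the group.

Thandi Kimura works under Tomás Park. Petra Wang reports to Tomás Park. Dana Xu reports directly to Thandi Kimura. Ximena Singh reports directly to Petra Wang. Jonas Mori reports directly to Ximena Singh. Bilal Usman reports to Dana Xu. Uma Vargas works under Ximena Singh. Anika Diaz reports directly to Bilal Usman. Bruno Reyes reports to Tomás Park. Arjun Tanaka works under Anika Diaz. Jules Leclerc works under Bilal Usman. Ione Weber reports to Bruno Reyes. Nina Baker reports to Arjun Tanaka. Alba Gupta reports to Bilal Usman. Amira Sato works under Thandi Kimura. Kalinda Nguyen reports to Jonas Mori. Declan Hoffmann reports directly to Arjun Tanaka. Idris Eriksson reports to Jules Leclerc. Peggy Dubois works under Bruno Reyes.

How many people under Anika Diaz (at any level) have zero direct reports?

The people in Anika Diaz's organization with no one reporting to them are Declan Hoffmann, Nina Baker. That is 2.

2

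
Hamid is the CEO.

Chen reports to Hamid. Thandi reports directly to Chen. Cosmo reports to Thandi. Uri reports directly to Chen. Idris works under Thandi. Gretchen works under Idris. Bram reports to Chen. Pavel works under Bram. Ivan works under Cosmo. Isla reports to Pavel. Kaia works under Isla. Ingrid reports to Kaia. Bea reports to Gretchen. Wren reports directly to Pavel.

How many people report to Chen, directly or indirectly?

Chen directly manages Thandi, Uri, Bram. Under Thandi: Idris, Gretchen, Bea, Cosmo, Ivan (5). Uri has no reports. Under Bram: Pavel, Wren, Isla, Kaia, Ingrid (5). So Chen's organization is 3 direct reports plus everyone under them: 6 + 1 + 6 = 13.

13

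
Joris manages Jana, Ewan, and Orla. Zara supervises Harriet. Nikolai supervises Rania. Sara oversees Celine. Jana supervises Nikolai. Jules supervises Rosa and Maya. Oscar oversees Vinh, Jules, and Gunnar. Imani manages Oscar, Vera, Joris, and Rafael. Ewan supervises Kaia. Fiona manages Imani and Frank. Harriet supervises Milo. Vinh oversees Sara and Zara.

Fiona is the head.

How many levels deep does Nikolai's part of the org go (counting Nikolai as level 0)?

The longest chain under Nikolai runs Nikolai → Rania, which is 1 level below Nikolai.

1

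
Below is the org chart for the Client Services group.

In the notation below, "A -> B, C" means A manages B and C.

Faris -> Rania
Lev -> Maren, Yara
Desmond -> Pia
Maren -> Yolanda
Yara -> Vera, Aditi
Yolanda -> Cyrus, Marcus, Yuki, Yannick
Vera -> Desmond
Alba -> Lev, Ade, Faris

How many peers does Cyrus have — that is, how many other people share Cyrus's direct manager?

3

Cyrus reports to Yolanda. Yolanda's other direct reports are Marcus, Yuki, Yannick — 3 peers.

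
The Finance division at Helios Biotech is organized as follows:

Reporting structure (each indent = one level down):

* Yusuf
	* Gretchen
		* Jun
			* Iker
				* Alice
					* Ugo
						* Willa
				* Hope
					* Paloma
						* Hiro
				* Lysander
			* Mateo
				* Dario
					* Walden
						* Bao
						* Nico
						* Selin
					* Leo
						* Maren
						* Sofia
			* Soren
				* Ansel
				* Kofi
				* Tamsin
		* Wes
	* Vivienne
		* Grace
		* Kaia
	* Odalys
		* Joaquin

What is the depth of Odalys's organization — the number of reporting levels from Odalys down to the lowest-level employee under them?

The longest chain under Odalys runs Odalys → Joaquin, which is 1 level below Odalys.

1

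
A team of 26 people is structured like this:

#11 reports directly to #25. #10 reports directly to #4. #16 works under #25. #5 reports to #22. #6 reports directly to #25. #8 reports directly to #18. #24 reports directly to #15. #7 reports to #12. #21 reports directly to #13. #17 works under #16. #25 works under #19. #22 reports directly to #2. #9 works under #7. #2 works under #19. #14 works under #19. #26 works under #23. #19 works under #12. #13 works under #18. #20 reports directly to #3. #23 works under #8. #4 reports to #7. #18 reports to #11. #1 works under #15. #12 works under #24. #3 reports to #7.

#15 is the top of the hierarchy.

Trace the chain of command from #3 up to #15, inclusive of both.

#3 reports to #7. #7 reports to #12. #12 reports to #24. #24 reports to #15. #15 is at the top.

#3 -> #7 -> #12 -> #24 -> #15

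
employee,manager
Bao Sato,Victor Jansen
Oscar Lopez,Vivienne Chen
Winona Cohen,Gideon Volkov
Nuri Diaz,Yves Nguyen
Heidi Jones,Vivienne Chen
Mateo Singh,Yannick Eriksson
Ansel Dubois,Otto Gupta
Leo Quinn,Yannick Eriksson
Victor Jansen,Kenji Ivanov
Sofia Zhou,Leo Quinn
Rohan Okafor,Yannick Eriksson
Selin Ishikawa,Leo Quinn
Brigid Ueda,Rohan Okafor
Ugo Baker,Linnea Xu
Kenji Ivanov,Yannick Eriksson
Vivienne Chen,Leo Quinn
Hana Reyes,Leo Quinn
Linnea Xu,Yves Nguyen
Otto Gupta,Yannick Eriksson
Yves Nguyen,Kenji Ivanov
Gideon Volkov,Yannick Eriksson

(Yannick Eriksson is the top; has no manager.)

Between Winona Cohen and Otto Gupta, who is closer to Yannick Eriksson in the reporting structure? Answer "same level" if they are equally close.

Otto Gupta

Winona Cohen is 2 levels below Yannick Eriksson; Otto Gupta is 1. Otto Gupta is higher.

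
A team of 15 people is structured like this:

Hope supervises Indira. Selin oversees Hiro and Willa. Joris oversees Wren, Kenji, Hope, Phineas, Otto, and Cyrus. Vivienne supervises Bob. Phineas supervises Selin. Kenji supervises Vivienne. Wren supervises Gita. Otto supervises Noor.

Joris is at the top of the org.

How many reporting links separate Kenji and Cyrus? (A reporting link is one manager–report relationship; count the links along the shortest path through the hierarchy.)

2

Kenji is 1 level below Joris, and Cyrus is 1 level below Joris (their lowest common manager). The shortest path runs up from Kenji to Joris and back down to Cyrus: 1 + 1 = 2 links.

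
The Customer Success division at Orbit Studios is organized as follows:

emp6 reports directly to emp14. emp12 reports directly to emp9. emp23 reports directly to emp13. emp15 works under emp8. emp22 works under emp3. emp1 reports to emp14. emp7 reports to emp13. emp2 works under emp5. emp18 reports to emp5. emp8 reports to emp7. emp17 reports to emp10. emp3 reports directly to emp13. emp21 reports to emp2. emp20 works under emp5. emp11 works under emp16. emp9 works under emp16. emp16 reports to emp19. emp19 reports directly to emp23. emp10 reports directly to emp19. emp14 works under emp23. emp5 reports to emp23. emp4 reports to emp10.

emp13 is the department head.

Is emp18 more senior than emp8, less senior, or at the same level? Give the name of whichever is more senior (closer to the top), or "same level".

emp18 is 3 levels below emp13; emp8 is 2. emp8 is higher.

emp8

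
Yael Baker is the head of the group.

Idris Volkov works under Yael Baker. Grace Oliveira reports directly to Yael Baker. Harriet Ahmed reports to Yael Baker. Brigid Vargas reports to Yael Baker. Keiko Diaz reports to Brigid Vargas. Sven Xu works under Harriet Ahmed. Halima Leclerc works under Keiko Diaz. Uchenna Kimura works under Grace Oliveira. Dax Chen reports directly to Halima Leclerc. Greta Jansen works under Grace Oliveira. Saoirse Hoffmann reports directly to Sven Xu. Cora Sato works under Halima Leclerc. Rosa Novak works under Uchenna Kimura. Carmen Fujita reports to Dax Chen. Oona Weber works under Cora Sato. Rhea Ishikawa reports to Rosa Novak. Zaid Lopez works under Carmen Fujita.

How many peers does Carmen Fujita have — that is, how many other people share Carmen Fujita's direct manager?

Carmen Fujita reports to Dax Chen, and Dax Chen has no other direct reports. Carmen Fujita has 0 peers.

0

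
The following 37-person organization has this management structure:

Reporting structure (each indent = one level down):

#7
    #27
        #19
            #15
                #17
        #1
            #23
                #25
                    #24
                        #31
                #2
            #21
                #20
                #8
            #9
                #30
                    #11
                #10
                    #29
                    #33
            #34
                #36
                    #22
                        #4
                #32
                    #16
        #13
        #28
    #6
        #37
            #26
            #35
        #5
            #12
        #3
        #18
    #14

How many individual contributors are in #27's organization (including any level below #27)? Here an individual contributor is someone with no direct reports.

The people in #27's organization with no one reporting to them are #28, #13, #16, #4, #33, #29, #11, #8, #20, #2, #31, #17. That is 12.

12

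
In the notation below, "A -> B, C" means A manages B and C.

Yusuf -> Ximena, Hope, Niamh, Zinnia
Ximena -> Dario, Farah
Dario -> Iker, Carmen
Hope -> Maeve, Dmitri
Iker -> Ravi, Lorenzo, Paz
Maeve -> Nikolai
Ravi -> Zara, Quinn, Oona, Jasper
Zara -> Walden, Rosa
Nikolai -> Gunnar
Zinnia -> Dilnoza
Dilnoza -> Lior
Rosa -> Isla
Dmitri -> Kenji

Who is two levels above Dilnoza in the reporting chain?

Yusuf

Dilnoza reports to Zinnia, and Zinnia reports to Yusuf. So Dilnoza's skip-level manager is Yusuf.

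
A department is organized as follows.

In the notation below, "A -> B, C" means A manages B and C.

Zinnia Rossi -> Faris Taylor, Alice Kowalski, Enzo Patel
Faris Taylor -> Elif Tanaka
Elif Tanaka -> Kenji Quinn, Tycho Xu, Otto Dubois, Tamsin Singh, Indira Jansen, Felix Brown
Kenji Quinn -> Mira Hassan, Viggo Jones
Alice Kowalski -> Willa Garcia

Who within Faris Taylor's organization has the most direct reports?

Elif Tanaka

Direct-report counts within Faris Taylor's organization: Faris Taylor has 1; Elif Tanaka has 6; Kenji Quinn has 2. The largest is 6, held by Elif Tanaka.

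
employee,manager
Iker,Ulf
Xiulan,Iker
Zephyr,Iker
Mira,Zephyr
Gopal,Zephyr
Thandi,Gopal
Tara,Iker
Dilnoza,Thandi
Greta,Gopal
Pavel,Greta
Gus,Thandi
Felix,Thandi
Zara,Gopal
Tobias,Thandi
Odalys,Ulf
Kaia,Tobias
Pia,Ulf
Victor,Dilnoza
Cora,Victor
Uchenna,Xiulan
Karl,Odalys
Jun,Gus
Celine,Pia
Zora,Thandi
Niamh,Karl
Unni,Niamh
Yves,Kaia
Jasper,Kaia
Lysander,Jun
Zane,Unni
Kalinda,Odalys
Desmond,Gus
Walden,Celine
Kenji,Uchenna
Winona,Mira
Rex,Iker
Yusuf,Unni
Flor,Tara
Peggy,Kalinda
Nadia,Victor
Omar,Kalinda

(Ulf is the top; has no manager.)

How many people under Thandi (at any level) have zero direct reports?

8

The people in Thandi's organization with no one reporting to them are Zora, Jasper, Yves, Felix, Desmond, Lysander, Nadia, Cora. That is 8.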